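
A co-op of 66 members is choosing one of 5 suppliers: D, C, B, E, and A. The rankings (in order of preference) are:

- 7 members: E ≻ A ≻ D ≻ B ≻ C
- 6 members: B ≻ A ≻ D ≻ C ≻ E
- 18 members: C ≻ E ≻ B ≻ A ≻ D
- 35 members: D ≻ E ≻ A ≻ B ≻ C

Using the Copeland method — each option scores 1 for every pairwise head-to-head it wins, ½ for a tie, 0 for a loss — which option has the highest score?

D

D: beats C, B, E, and A → score 4.
C: loses to D, B, E, and A → score 0.
B: beats C; loses to D, E, and A → score 1.
E: beats C, B, and A; loses to D → score 3.
A: beats C and B; loses to D and E → score 2.
D has the best pairwise record.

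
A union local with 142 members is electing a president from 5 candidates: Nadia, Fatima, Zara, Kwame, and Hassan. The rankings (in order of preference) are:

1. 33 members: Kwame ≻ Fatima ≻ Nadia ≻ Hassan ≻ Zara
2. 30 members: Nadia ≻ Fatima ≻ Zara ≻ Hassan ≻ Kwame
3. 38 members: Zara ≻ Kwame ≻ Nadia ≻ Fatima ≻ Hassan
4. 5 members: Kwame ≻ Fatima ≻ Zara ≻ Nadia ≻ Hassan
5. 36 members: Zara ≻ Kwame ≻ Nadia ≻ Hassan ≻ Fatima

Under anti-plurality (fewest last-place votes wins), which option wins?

Last-place votes: Nadia 0, Fatima 36, Zara 33, Kwame 30, Hassan 43.
Nadia is ranked last by the fewest voters, so Nadia wins.

Nadia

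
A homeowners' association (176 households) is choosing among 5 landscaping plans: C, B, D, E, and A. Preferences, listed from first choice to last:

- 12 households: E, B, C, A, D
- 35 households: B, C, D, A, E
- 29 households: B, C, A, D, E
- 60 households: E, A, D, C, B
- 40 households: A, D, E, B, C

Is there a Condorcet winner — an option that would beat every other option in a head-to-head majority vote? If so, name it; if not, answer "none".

A vs C: 100–76 for A.
A vs B: 100–76 for A.
A vs D: 141–35 for A.
A vs E: 104–72 for A.
A beats every other option head-to-head.

A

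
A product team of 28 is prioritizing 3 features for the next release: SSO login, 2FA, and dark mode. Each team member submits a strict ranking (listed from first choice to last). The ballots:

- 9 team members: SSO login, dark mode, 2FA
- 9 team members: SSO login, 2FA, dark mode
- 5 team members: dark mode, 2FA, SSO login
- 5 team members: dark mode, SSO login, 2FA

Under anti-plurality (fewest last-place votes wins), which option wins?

Last-place votes: SSO login 5, 2FA 14, dark mode 9.
SSO login is ranked last by the fewest voters, so SSO login wins.

SSO login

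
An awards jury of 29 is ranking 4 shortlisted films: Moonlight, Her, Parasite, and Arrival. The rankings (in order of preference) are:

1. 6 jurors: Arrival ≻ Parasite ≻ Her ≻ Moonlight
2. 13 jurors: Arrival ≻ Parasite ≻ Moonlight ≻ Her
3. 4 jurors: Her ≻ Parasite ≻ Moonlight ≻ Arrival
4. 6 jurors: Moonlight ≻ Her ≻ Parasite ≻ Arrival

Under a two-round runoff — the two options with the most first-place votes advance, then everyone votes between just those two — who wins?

Round 1 first-place votes: Moonlight 6, Her 4, Parasite 0, Arrival 19.
Arrival and Moonlight advance.
Runoff: Arrival is preferred to Moonlight by 19 voters; Moonlight by 10.
Arrival wins the runoff.

Arrival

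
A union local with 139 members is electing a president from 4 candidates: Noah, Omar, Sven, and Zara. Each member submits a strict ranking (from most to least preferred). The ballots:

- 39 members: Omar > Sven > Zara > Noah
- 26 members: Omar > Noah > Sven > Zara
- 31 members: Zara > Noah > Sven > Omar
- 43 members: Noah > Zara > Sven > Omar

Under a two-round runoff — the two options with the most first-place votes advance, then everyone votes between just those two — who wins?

Round 1 first-place votes: Noah 43, Omar 65, Sven 0, Zara 31.
Omar and Noah advance.
Runoff: Omar is preferred to Noah by 65 voters; Noah by 74.
Noah wins the runoff.

Noah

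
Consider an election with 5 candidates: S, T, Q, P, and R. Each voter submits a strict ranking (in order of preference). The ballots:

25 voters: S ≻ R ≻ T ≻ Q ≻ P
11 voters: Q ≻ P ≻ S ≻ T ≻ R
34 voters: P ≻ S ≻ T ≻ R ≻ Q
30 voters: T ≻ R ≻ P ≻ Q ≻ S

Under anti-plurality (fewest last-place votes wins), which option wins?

Last-place votes: S 30, T 0, Q 34, P 25, R 11.
T is ranked last by the fewest voters, so T wins.

T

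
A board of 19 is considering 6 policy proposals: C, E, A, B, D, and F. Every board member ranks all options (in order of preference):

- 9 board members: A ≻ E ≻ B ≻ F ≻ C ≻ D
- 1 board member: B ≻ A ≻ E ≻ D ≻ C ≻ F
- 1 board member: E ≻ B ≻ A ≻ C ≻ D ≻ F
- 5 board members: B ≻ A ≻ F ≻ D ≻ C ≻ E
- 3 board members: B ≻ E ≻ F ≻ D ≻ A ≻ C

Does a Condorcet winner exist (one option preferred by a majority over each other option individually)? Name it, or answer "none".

Checking pairwise contests:
E beats C 14–5.
A beats E 15–4.
B beats A 10–9.
E beats B 10–9.
C beats D 10–9.
E beats F 14–5.
Every option loses at least one head-to-head, so there is no Condorcet winner.

none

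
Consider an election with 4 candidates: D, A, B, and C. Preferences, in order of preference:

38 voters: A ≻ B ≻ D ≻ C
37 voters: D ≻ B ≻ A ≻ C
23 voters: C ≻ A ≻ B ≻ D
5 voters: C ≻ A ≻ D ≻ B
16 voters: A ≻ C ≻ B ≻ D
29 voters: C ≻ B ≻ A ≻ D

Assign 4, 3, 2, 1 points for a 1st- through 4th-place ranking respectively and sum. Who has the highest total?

A

D: 38·2 + 37·4 + 23·1 + 5·2 + 16·1 + 29·1 = 302
A: 38·4 + 37·2 + 23·3 + 5·3 + 16·4 + 29·2 = 432
B: 38·3 + 37·3 + 23·2 + 5·1 + 16·2 + 29·3 = 395
C: 38·1 + 37·1 + 23·4 + 5·4 + 16·3 + 29·4 = 351
A has the highest Borda score (432).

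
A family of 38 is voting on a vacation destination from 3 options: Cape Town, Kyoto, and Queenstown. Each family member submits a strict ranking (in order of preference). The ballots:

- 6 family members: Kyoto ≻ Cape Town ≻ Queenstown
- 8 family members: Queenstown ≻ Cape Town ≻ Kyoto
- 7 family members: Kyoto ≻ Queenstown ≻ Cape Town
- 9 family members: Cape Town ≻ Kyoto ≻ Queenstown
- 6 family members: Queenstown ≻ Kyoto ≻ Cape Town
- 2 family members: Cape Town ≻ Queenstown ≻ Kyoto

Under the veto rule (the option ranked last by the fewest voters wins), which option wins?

Last-place votes: Cape Town 13, Kyoto 10, Queenstown 15.
Kyoto is ranked last by the fewest voters, so Kyoto wins.

Kyoto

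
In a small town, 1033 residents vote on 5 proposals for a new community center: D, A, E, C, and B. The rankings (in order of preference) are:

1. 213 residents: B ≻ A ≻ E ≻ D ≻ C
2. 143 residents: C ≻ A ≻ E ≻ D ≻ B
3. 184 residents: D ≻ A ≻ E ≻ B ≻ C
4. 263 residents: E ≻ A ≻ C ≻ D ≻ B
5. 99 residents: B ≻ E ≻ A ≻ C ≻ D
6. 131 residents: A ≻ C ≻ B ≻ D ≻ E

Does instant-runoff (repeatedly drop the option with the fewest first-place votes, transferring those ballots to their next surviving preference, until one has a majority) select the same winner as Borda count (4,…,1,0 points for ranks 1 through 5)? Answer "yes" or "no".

Instant-runoff — R1 D 184, A 131, E 263, C 143, B 312 (A out); R2 D 184, E 263, C 274, B 312 (D out); R3 E 447, C 274, B 312 (C out); R4 E 590, B 443 (E winner). Winner: E.
Borda — scores: D 1486, A 3131, E 2429, C 1590, B 1694. Winner: A.
The two methods disagree.

no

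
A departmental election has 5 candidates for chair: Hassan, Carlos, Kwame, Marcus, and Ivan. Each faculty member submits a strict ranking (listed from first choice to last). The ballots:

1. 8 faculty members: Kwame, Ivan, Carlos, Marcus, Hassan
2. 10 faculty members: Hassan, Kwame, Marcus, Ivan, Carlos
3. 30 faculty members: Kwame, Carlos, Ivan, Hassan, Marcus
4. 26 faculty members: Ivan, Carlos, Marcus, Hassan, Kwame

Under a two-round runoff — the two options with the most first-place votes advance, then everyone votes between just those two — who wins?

Kwame

Round 1 first-place votes: Hassan 10, Carlos 0, Kwame 38, Marcus 0, Ivan 26.
Kwame and Ivan advance.
Runoff: Kwame is preferred to Ivan by 48 voters; Ivan by 26.
Kwame wins the runoff.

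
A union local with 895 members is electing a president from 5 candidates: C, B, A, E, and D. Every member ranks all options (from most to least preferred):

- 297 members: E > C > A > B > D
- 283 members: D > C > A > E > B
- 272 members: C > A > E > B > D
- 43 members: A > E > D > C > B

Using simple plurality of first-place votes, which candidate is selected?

E

First-place votes: C 272, B 0, A 43, E 297, D 283.
E has the most first-place votes.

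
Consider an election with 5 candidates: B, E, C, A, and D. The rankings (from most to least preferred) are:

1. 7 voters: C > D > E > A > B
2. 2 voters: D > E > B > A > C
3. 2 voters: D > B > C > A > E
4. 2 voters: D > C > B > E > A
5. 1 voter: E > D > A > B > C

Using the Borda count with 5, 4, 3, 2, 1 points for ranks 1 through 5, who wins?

D

B: 7·1 + 2·3 + 2·4 + 2·3 + 1·2 = 29
E: 7·3 + 2·4 + 2·1 + 2·2 + 1·5 = 40
C: 7·5 + 2·1 + 2·3 + 2·4 + 1·1 = 52
A: 7·2 + 2·2 + 2·2 + 2·1 + 1·3 = 27
D: 7·4 + 2·5 + 2·5 + 2·5 + 1·4 = 62
D has the highest Borda score (62).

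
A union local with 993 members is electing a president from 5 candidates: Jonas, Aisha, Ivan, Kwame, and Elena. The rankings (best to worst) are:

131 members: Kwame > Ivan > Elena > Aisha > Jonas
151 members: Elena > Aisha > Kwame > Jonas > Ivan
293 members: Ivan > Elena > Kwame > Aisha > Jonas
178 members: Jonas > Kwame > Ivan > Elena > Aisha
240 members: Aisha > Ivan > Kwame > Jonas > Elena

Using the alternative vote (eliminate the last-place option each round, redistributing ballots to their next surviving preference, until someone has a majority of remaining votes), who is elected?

Round 1: Jonas 178, Aisha 240, Ivan 293, Kwame 131, Elena 151. Eliminate Kwame.
Round 2: Jonas 178, Aisha 240, Ivan 424, Elena 151. Eliminate Elena.
Round 3: Jonas 178, Aisha 391, Ivan 424. Eliminate Jonas.
Round 4: Aisha 391, Ivan 602. Ivan has a majority.

Ivan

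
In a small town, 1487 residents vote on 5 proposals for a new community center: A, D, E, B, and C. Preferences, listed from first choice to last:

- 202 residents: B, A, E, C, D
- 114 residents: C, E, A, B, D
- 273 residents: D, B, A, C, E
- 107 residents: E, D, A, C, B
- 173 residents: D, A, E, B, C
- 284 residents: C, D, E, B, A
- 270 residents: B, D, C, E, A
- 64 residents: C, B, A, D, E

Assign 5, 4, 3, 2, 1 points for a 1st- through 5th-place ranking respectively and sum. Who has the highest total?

A: 202·4 + 114·3 + 273·3 + 107·3 + 173·4 + 284·1 + 270·1 + 64·3 = 3728
D: 202·1 + 114·1 + 273·5 + 107·4 + 173·5 + 284·4 + 270·4 + 64·2 = 5318
E: 202·3 + 114·4 + 273·1 + 107·5 + 173·3 + 284·3 + 270·2 + 64·1 = 3845
B: 202·5 + 114·2 + 273·4 + 107·1 + 173·2 + 284·2 + 270·5 + 64·4 = 4957
C: 202·2 + 114·5 + 273·2 + 107·2 + 173·1 + 284·5 + 270·3 + 64·5 = 4457
D has the highest Borda score (5318).

D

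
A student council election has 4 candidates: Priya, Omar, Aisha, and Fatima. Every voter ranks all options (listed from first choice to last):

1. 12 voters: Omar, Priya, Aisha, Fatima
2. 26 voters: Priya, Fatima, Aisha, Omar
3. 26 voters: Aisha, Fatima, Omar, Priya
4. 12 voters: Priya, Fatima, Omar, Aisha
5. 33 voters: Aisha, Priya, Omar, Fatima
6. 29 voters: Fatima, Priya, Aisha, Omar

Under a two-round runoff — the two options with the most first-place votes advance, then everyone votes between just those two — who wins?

Priya

Round 1 first-place votes: Priya 38, Omar 12, Aisha 59, Fatima 29.
Aisha and Priya advance.
Runoff: Aisha is preferred to Priya by 59 voters; Priya by 79.
Priya wins the runoff.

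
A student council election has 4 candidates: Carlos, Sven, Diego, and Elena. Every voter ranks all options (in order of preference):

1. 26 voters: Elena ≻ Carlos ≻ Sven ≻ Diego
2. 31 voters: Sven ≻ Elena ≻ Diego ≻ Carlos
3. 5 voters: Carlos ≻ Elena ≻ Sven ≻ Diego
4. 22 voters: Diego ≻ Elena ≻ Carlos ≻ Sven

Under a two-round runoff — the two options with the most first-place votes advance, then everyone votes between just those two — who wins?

Round 1 first-place votes: Carlos 5, Sven 31, Diego 22, Elena 26.
Sven and Elena advance.
Runoff: Sven is preferred to Elena by 31 voters; Elena by 53.
Elena wins the runoff.

Elena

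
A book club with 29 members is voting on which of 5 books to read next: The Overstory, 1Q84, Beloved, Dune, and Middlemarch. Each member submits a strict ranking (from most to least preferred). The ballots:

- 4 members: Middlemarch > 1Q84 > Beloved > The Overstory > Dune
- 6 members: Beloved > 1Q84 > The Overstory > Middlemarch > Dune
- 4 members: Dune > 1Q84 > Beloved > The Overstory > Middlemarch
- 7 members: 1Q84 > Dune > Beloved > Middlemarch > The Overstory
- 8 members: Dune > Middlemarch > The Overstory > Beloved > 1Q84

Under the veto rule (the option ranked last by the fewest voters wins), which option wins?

Beloved

Last-place votes: The Overstory 7, 1Q84 8, Beloved 0, Dune 10, Middlemarch 4.
Beloved is ranked last by the fewest voters, so Beloved wins.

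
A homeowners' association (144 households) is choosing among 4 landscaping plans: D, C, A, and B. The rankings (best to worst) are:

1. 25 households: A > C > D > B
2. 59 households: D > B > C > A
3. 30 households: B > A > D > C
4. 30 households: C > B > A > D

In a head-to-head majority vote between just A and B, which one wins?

Voters preferring A to B: 25; preferring B to A: 119.
B wins the head-to-head.

B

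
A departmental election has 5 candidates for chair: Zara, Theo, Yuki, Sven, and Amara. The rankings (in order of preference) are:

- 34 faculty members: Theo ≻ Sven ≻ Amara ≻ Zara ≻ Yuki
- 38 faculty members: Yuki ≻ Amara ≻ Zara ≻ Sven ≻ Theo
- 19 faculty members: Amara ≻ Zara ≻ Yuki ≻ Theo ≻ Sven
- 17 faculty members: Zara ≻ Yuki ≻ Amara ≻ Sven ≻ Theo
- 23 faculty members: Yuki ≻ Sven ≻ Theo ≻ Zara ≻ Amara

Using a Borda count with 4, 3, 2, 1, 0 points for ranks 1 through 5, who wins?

Yuki

Zara: 34·1 + 38·2 + 19·3 + 17·4 + 23·1 = 258
Theo: 34·4 + 38·0 + 19·1 + 17·0 + 23·2 = 201
Yuki: 34·0 + 38·4 + 19·2 + 17·3 + 23·4 = 333
Sven: 34·3 + 38·1 + 19·0 + 17·1 + 23·3 = 226
Amara: 34·2 + 38·3 + 19·4 + 17·2 + 23·0 = 292
Yuki has the highest Borda score (333).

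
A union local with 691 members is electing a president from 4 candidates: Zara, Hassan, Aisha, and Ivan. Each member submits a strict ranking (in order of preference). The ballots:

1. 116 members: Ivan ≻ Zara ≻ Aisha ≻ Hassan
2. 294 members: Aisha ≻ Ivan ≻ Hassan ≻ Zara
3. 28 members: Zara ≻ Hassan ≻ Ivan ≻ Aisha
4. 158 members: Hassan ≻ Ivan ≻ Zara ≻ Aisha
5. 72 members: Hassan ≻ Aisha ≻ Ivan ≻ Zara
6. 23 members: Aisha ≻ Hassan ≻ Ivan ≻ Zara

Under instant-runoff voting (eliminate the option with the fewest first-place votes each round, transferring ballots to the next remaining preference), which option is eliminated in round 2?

Ivan

Round 1: Zara 28, Hassan 230, Aisha 317, Ivan 116. Eliminate Zara.
Round 2: Hassan 258, Aisha 317, Ivan 116. Eliminate Ivan.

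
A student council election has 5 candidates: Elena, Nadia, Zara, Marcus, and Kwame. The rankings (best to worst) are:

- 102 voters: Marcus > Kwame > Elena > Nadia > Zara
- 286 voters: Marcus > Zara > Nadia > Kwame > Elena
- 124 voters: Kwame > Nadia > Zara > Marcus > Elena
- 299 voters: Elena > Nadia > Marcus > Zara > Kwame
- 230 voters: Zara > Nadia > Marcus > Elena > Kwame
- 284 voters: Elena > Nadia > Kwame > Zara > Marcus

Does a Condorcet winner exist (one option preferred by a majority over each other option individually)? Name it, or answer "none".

none

Checking pairwise contests:
Marcus beats Elena 742–583.
Elena beats Nadia 685–640.
Elena beats Zara 685–640.
Nadia beats Marcus 937–388.
Elena beats Kwame 813–512.
Every option loses at least one head-to-head, so there is no Condorcet winner.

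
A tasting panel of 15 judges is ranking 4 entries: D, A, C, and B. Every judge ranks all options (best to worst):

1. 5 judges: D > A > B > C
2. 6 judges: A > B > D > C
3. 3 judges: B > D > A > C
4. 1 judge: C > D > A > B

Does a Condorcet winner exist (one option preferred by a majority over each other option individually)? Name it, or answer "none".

none

Checking pairwise contests:
B beats D 9–6.
D beats A 9–6.
D beats C 14–1.
A beats B 12–3.
Every option loses at least one head-to-head, so there is no Condorcet winner.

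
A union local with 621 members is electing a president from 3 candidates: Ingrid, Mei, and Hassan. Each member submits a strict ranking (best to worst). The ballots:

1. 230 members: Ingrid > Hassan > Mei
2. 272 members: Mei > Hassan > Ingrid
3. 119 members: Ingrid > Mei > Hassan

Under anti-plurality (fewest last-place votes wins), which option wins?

Hassan

Last-place votes: Ingrid 272, Mei 230, Hassan 119.
Hassan is ranked last by the fewest voters, so Hassan wins.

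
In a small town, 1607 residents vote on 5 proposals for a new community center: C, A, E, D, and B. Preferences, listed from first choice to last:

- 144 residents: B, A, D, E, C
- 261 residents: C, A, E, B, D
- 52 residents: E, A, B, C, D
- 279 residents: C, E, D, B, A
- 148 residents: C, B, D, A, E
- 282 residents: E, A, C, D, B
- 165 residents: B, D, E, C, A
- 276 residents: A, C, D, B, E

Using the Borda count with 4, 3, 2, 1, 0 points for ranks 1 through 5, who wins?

C

C: 144·0 + 261·4 + 52·1 + 279·4 + 148·4 + 282·2 + 165·1 + 276·3 = 4361
A: 144·3 + 261·3 + 52·3 + 279·0 + 148·1 + 282·3 + 165·0 + 276·4 = 3469
E: 144·1 + 261·2 + 52·4 + 279·3 + 148·0 + 282·4 + 165·2 + 276·0 = 3169
D: 144·2 + 261·0 + 52·0 + 279·2 + 148·2 + 282·1 + 165·3 + 276·2 = 2471
B: 144·4 + 261·1 + 52·2 + 279·1 + 148·3 + 282·0 + 165·4 + 276·1 = 2600
C has the highest Borda score (4361).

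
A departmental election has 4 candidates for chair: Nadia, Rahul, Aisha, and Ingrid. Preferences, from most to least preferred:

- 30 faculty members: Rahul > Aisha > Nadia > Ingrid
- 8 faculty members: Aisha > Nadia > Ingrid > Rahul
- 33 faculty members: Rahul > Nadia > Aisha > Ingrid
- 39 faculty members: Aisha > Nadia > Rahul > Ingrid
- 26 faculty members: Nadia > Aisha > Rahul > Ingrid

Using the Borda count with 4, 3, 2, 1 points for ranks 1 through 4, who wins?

Aisha

Nadia: 30·2 + 8·3 + 33·3 + 39·3 + 26·4 = 404
Rahul: 30·4 + 8·1 + 33·4 + 39·2 + 26·2 = 390
Aisha: 30·3 + 8·4 + 33·2 + 39·4 + 26·3 = 422
Ingrid: 30·1 + 8·2 + 33·1 + 39·1 + 26·1 = 144
Aisha has the highest Borda score (422).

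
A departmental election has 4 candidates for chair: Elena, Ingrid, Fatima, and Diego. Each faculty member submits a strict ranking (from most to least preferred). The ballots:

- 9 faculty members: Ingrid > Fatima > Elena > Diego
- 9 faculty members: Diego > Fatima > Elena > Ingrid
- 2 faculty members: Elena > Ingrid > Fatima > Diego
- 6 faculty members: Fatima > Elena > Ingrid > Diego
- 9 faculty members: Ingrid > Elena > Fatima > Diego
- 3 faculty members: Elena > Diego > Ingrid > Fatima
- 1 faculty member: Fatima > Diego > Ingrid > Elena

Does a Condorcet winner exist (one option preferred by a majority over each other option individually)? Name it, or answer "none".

none

Checking pairwise contests:
Fatima beats Elena 25–14.
Elena beats Ingrid 20–19.
Ingrid beats Fatima 23–16.
Elena beats Diego 29–10.
Every option loses at least one head-to-head, so there is no Condorcet winner.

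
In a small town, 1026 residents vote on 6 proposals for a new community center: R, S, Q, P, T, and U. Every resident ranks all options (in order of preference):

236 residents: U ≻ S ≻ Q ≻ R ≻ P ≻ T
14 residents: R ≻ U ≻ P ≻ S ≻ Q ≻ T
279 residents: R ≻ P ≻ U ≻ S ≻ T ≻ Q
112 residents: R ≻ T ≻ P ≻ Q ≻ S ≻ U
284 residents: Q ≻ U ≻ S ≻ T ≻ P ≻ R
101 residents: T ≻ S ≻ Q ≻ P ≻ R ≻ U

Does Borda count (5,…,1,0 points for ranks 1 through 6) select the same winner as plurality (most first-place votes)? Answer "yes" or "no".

no

Borda — scores: R 2598, S 2898, Q 2669, P 2216, T 1800, U 3209. Winner: U.
Plurality — first-place votes: R 405, S 0, Q 284, P 0, T 101, U 236. Winner: R.
The two methods disagree.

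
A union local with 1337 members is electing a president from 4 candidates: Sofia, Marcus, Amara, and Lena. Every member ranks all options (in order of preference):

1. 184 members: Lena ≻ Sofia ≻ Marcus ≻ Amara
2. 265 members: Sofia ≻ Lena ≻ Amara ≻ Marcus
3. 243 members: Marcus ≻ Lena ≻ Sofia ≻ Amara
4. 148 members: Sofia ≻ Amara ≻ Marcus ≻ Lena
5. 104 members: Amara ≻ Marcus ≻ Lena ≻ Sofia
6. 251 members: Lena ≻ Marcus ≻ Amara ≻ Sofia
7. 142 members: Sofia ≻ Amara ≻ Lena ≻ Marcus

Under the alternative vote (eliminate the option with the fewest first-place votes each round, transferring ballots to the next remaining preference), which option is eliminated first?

Round 1: Sofia 555, Marcus 243, Amara 104, Lena 435. Eliminate Amara.

Amara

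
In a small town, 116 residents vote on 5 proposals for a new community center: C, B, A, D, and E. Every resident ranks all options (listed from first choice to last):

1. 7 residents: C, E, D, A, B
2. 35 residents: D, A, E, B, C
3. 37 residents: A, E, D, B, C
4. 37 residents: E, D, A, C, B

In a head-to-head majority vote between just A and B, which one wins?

A

Voters preferring A to B: 116; preferring B to A: 0.
A wins the head-to-head.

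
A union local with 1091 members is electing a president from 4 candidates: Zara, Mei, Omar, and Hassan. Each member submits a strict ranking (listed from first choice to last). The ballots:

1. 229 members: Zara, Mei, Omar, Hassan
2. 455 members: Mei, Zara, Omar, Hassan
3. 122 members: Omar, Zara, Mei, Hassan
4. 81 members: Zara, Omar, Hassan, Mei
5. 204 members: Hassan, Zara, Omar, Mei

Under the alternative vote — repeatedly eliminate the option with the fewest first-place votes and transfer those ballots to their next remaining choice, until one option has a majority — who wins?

Round 1: Zara 310, Mei 455, Omar 122, Hassan 204. Eliminate Omar.
Round 2: Zara 432, Mei 455, Hassan 204. Eliminate Hassan.
Round 3: Zara 636, Mei 455. Zara has a majority.

Zara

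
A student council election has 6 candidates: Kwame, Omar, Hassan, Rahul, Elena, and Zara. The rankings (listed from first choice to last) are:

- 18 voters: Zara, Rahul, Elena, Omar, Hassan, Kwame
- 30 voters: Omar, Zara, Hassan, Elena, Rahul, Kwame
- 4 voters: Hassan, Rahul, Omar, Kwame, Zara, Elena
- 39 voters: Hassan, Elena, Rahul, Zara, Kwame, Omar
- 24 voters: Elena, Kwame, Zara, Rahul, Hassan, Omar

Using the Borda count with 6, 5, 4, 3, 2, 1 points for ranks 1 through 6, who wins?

Elena

Kwame: 18·1 + 30·1 + 4·3 + 39·2 + 24·5 = 258
Omar: 18·3 + 30·6 + 4·4 + 39·1 + 24·1 = 313
Hassan: 18·2 + 30·4 + 4·6 + 39·6 + 24·2 = 462
Rahul: 18·5 + 30·2 + 4·5 + 39·4 + 24·3 = 398
Elena: 18·4 + 30·3 + 4·1 + 39·5 + 24·6 = 505
Zara: 18·6 + 30·5 + 4·2 + 39·3 + 24·4 = 479
Elena has the highest Borda score (505).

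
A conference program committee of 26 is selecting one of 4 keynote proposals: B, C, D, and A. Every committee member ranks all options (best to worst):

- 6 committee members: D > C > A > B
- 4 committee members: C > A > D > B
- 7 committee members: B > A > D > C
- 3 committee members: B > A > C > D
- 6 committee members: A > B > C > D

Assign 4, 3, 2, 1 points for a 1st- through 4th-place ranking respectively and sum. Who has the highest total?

A

B: 6·1 + 4·1 + 7·4 + 3·4 + 6·3 = 68
C: 6·3 + 4·4 + 7·1 + 3·2 + 6·2 = 59
D: 6·4 + 4·2 + 7·2 + 3·1 + 6·1 = 55
A: 6·2 + 4·3 + 7·3 + 3·3 + 6·4 = 78
A has the highest Borda score (78).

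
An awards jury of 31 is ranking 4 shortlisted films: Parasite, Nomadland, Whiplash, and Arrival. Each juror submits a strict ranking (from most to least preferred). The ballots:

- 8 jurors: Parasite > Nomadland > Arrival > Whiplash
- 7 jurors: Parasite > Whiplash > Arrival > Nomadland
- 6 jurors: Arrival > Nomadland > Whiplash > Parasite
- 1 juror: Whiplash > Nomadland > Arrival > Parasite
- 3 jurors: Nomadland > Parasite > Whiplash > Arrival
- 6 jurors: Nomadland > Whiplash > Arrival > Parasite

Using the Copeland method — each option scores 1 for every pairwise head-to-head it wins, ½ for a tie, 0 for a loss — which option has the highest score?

Parasite: beats Whiplash and Arrival; loses to Nomadland → score 2.
Nomadland: beats Parasite, Whiplash, and Arrival → score 3.
Whiplash: beats Arrival; loses to Parasite and Nomadland → score 1.
Arrival: loses to Parasite, Nomadland, and Whiplash → score 0.
Nomadland has the best pairwise record.

Nomadland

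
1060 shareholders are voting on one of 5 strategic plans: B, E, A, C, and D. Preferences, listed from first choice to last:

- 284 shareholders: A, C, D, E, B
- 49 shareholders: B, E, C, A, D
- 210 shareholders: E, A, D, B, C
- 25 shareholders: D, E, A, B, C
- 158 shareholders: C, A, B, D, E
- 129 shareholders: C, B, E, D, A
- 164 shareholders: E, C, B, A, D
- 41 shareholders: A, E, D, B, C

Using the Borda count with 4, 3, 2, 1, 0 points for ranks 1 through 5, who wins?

B: 284·0 + 49·4 + 210·1 + 25·1 + 158·2 + 129·3 + 164·2 + 41·1 = 1503
E: 284·1 + 49·3 + 210·4 + 25·3 + 158·0 + 129·2 + 164·4 + 41·3 = 2383
A: 284·4 + 49·1 + 210·3 + 25·2 + 158·3 + 129·0 + 164·1 + 41·4 = 2667
C: 284·3 + 49·2 + 210·0 + 25·0 + 158·4 + 129·4 + 164·3 + 41·0 = 2590
D: 284·2 + 49·0 + 210·2 + 25·4 + 158·1 + 129·1 + 164·0 + 41·2 = 1457
A has the highest Borda score (2667).

A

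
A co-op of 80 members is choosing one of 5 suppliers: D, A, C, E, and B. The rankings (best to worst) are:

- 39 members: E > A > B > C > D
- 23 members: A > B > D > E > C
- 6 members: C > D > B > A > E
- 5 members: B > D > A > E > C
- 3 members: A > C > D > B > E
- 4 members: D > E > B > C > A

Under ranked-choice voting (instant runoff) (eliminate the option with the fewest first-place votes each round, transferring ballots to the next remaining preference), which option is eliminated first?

D

Round 1: D 4, A 26, C 6, E 39, B 5. Eliminate D.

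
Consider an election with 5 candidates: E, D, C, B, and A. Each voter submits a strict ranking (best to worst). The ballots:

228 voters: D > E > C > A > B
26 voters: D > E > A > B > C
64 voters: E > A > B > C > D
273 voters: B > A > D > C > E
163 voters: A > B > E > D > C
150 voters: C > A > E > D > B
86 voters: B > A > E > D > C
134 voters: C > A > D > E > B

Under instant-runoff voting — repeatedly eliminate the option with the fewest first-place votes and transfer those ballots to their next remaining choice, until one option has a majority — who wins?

B

Round 1: E 64, D 254, C 284, B 359, A 163. Eliminate E.
Round 2: D 254, C 284, B 359, A 227. Eliminate A.
Round 3: D 254, C 284, B 586. B has a majority.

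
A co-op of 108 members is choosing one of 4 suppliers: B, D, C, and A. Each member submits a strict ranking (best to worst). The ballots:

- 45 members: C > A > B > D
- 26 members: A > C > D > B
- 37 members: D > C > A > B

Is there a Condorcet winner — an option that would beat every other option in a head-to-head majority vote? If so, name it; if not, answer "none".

C

C vs B: 108–0 for C.
C vs D: 71–37 for C.
C vs A: 82–26 for C.
C beats every other option head-to-head.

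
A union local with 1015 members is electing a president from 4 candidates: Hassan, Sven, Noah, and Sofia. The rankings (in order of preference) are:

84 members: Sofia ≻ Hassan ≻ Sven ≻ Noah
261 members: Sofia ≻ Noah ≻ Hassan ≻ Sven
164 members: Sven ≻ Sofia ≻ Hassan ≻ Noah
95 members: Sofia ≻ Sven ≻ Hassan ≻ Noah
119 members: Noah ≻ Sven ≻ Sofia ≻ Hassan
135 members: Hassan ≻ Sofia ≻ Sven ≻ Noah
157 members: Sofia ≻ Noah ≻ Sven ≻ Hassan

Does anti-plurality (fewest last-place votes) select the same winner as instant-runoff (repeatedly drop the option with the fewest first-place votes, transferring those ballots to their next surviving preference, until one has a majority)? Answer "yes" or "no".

yes

Anti-plurality — last-place votes: Hassan 276, Sven 261, Noah 478, Sofia 0. Winner: Sofia.
Instant-runoff — R1 Hassan 135, Sven 164, Noah 119, Sofia 597 (Sofia winner). Winner: Sofia.
The two methods agree.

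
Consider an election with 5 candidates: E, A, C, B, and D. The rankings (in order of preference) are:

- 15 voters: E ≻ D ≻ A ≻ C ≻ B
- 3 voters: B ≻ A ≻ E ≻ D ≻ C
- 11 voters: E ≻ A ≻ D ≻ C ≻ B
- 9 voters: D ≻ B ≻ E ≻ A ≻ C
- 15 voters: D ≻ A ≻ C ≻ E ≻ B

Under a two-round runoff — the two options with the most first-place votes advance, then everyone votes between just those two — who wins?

Round 1 first-place votes: E 26, A 0, C 0, B 3, D 24.
E and D advance.
Runoff: E is preferred to D by 29 voters; D by 24.
E wins the runoff.

E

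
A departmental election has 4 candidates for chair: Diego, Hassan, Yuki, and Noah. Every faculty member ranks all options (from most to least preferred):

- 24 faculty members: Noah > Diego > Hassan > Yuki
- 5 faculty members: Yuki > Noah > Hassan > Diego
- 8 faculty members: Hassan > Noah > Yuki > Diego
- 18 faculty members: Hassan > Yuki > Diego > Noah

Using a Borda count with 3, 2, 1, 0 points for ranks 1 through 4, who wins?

Hassan

Diego: 24·2 + 5·0 + 8·0 + 18·1 = 66
Hassan: 24·1 + 5·1 + 8·3 + 18·3 = 107
Yuki: 24·0 + 5·3 + 8·1 + 18·2 = 59
Noah: 24·3 + 5·2 + 8·2 + 18·0 = 98
Hassan has the highest Borda score (107).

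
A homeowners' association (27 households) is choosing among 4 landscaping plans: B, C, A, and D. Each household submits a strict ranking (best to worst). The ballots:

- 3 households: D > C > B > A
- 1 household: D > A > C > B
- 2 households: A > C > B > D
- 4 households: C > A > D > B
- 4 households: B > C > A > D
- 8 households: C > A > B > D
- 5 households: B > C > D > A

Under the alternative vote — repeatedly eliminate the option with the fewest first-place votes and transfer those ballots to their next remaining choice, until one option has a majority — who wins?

Round 1: B 9, C 12, A 2, D 4. Eliminate A.
Round 2: B 9, C 14, D 4. C has a majority.

C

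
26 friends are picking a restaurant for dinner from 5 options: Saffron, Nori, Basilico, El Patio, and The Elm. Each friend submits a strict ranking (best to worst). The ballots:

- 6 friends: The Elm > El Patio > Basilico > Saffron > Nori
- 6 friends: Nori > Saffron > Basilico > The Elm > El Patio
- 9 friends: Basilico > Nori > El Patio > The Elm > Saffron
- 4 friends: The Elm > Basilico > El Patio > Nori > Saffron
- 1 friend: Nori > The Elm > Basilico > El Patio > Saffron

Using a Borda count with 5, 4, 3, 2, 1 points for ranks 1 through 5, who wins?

Basilico

Saffron: 6·2 + 6·4 + 9·1 + 4·1 + 1·1 = 50
Nori: 6·1 + 6·5 + 9·4 + 4·2 + 1·5 = 85
Basilico: 6·3 + 6·3 + 9·5 + 4·4 + 1·3 = 100
El Patio: 6·4 + 6·1 + 9·3 + 4·3 + 1·2 = 71
The Elm: 6·5 + 6·2 + 9·2 + 4·5 + 1·4 = 84
Basilico has the highest Borda score (100).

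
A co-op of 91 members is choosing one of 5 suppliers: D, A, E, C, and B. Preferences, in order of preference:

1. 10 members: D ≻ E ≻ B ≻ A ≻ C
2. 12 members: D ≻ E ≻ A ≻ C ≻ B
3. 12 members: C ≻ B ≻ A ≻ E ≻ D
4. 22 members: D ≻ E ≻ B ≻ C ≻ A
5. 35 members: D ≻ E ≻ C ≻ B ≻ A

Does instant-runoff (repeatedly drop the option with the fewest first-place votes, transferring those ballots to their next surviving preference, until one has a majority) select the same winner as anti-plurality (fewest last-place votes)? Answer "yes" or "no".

Instant-runoff — R1 D 79, A 0, E 0, C 12, B 0 (D winner). Winner: D.
Anti-plurality — last-place votes: D 12, A 57, E 0, C 10, B 12. Winner: E.
The two methods disagree.

no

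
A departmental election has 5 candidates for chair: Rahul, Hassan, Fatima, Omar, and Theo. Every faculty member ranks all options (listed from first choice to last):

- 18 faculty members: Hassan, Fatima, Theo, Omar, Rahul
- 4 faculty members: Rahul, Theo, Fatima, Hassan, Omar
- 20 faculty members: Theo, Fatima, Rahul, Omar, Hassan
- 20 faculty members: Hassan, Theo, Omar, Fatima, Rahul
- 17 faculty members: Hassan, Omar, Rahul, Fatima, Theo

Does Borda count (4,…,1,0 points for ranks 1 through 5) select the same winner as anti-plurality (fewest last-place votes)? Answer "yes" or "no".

no

Borda — scores: Rahul 90, Hassan 224, Fatima 159, Omar 129, Theo 188. Winner: Hassan.
Anti-plurality — last-place votes: Rahul 38, Hassan 20, Fatima 0, Omar 4, Theo 17. Winner: Fatima.
The two methods disagree.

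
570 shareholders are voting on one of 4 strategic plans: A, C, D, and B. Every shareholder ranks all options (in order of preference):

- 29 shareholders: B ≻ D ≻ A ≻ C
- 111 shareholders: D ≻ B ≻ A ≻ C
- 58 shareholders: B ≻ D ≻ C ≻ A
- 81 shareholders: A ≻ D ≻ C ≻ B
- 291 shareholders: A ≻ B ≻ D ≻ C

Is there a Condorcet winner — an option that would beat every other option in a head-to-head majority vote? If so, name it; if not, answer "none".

A vs C: 512–58 for A.
A vs D: 372–198 for A.
A vs B: 372–198 for A.
A beats every other option head-to-head.

A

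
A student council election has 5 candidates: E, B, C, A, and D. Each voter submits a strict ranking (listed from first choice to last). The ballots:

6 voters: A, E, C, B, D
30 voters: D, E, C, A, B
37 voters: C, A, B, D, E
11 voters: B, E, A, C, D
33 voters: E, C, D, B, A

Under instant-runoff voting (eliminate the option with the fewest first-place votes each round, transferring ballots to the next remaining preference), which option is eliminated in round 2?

Round 1: E 33, B 11, C 37, A 6, D 30. Eliminate A.
Round 2: E 39, B 11, C 37, D 30. Eliminate B.

B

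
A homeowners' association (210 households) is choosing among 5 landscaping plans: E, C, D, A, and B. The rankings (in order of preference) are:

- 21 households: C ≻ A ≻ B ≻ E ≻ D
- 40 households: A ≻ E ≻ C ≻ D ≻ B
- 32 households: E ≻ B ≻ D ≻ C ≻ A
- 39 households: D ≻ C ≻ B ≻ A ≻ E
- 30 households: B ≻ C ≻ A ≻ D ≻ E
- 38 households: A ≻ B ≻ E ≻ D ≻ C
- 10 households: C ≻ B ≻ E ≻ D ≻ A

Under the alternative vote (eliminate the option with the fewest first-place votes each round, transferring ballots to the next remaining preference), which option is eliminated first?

Round 1: E 32, C 31, D 39, A 78, B 30. Eliminate B.

B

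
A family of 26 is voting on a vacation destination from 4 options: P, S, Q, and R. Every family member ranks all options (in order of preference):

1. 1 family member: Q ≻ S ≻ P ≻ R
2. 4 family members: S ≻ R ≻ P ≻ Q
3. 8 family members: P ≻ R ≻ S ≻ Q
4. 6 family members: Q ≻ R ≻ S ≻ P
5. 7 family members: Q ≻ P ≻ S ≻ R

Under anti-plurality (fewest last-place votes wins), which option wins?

S

Last-place votes: P 6, S 0, Q 12, R 8.
S is ranked last by the fewest voters, so S wins.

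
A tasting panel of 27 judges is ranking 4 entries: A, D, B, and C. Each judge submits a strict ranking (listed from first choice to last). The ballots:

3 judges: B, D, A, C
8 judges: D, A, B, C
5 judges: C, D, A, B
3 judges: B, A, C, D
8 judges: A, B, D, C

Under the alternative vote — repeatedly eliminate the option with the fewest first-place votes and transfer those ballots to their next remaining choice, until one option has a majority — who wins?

Round 1: A 8, D 8, B 6, C 5. Eliminate C.
Round 2: A 8, D 13, B 6. Eliminate B.
Round 3: A 11, D 16. D has a majority.

D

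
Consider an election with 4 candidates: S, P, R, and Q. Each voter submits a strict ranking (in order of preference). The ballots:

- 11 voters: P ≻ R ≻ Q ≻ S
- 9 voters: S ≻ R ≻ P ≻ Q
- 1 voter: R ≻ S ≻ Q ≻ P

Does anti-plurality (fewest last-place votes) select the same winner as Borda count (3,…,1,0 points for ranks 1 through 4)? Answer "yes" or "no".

Anti-plurality — last-place votes: S 11, P 1, R 0, Q 9. Winner: R.
Borda — scores: S 29, P 42, R 43, Q 12. Winner: R.
The two methods agree.

yes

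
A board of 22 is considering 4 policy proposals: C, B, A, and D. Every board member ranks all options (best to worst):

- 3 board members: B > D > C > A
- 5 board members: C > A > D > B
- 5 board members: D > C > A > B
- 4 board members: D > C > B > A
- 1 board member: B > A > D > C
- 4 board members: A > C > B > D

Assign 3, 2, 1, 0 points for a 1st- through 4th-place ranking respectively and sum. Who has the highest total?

C

C: 3·1 + 5·3 + 5·2 + 4·2 + 1·0 + 4·2 = 44
B: 3·3 + 5·0 + 5·0 + 4·1 + 1·3 + 4·1 = 20
A: 3·0 + 5·2 + 5·1 + 4·0 + 1·2 + 4·3 = 29
D: 3·2 + 5·1 + 5·3 + 4·3 + 1·1 + 4·0 = 39
C has the highest Borda score (44).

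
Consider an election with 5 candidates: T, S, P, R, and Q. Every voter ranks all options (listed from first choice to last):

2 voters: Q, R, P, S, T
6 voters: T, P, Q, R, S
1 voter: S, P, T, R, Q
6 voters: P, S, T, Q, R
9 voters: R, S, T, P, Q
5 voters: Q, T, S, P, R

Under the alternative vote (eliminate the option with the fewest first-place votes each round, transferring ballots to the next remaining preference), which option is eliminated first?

S

Round 1: T 6, S 1, P 6, R 9, Q 7. Eliminate S.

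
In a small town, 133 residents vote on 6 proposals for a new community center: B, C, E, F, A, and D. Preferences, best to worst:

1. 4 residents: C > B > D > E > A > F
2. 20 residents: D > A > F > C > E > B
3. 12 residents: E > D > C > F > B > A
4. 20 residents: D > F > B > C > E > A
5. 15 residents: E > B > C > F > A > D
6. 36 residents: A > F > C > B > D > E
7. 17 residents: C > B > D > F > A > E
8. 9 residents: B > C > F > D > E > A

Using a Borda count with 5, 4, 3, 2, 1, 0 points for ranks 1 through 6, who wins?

C

B: 4·4 + 20·0 + 12·1 + 20·3 + 15·4 + 36·2 + 17·4 + 9·5 = 333
C: 4·5 + 20·2 + 12·3 + 20·2 + 15·3 + 36·3 + 17·5 + 9·4 = 410
E: 4·2 + 20·1 + 12·5 + 20·1 + 15·5 + 36·0 + 17·0 + 9·1 = 192
F: 4·0 + 20·3 + 12·2 + 20·4 + 15·2 + 36·4 + 17·2 + 9·3 = 399
A: 4·1 + 20·4 + 12·0 + 20·0 + 15·1 + 36·5 + 17·1 + 9·0 = 296
D: 4·3 + 20·5 + 12·4 + 20·5 + 15·0 + 36·1 + 17·3 + 9·2 = 365
C has the highest Borda score (410).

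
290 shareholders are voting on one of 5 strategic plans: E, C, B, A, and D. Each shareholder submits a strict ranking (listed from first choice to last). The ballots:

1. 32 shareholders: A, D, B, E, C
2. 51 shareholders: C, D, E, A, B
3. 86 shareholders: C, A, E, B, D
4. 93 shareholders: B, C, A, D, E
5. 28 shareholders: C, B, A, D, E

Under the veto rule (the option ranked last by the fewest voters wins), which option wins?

Last-place votes: E 121, C 32, B 51, A 0, D 86.
A is ranked last by the fewest voters, so A wins.

A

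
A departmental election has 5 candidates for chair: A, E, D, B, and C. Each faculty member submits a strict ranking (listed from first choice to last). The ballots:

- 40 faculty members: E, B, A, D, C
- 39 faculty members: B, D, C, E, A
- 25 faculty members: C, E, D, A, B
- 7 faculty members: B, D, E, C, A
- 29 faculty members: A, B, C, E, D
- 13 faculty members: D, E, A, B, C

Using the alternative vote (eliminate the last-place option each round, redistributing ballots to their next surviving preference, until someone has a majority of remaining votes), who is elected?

Round 1: A 29, E 40, D 13, B 46, C 25. Eliminate D.
Round 2: A 29, E 53, B 46, C 25. Eliminate C.
Round 3: A 29, E 78, B 46. E has a majority.

E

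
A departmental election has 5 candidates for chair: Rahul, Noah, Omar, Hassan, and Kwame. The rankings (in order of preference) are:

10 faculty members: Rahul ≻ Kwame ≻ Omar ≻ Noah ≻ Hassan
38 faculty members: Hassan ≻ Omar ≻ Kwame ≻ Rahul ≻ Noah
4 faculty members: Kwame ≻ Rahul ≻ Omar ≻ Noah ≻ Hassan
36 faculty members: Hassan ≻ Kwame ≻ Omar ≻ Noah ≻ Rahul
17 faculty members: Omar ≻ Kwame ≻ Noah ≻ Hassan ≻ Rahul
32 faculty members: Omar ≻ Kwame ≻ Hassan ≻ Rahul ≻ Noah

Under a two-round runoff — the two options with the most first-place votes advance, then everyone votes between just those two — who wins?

Round 1 first-place votes: Rahul 10, Noah 0, Omar 49, Hassan 74, Kwame 4.
Hassan and Omar advance.
Runoff: Hassan is preferred to Omar by 74 voters; Omar by 63.
Hassan wins the runoff.

Hassan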